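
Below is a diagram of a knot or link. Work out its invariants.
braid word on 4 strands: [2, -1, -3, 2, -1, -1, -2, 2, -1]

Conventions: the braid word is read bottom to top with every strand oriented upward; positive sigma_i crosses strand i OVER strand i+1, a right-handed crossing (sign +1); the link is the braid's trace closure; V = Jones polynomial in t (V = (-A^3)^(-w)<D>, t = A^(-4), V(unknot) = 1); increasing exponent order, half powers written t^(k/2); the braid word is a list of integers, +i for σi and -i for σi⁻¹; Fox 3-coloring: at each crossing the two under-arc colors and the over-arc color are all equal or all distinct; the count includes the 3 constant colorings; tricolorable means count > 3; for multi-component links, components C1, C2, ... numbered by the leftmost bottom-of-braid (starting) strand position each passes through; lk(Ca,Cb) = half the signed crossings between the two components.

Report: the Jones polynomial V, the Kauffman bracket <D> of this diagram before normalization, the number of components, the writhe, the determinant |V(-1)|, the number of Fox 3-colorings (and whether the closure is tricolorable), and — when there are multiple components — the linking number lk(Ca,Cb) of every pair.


V = t^-5 - 2t^-4 + 2t^-3 - 2t^-2 + 2t^-1 - 1 + t
<D> = -A^-13 + A^-9 - 2A^-5 + 2A^-1 - 2A^3 + 2A^7 - A^11 (w = -3)
1 component over 9 crossings, w = -3
3 Fox colorings among 3^9, |V(-1)| = 11: not tricolorable
why: inverse pairs cancel, leaving σ2 σ1⁻¹ σ3⁻¹ σ2 σ1⁻¹ σ1⁻¹ σ1⁻¹


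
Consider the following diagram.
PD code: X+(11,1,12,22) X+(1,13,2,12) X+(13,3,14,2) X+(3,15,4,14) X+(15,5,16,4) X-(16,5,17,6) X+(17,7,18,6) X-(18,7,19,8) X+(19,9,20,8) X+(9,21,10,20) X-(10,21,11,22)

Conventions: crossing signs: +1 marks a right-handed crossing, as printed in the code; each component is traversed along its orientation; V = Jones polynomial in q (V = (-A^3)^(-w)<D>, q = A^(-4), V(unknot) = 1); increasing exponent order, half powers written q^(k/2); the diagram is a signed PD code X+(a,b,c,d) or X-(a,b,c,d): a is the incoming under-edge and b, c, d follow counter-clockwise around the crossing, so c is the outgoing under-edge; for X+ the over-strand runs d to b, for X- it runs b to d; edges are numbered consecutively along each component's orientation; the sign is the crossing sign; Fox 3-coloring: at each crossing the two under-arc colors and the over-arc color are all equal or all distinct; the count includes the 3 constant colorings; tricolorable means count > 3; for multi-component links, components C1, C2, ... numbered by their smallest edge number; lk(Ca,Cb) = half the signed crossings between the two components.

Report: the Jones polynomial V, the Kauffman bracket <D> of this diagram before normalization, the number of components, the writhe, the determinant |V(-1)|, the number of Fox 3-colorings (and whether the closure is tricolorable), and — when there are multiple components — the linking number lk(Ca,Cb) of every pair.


V = q^2 + q^4 - q^5 + q^6 - q^7
<D> = A^-13 - A^-9 + A^-5 - A^-1 - A^7 (w = +5)
1 component over 11 crossings, w = +5
3 Fox colorings among 3^11, |V(-1)| = 5: not tricolorable
why: |V(-1)| = 5: so not tricolorable, since 3 does not divide 5


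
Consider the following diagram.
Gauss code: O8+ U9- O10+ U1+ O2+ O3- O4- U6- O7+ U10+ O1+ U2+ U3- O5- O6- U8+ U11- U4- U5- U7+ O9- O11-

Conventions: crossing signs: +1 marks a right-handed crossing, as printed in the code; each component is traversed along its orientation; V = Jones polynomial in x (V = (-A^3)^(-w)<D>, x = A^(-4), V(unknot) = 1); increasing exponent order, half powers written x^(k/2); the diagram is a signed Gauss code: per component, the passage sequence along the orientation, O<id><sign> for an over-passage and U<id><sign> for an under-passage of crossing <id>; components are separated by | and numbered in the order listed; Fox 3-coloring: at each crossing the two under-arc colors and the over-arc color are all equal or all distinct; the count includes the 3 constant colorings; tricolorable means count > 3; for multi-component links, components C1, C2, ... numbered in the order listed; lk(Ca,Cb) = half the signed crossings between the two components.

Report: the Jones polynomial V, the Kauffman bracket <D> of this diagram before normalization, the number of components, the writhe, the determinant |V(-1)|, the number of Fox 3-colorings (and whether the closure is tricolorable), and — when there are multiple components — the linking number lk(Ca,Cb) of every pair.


V = 1
<D> = -A^-3 (w = -1)
1 component over 11 crossings, w = -1
3 Fox colorings among 3^11, |V(-1)| = 1: not tricolorable
why: |V(-1)| = 1: so not tricolorable, since 3 does not divide 1


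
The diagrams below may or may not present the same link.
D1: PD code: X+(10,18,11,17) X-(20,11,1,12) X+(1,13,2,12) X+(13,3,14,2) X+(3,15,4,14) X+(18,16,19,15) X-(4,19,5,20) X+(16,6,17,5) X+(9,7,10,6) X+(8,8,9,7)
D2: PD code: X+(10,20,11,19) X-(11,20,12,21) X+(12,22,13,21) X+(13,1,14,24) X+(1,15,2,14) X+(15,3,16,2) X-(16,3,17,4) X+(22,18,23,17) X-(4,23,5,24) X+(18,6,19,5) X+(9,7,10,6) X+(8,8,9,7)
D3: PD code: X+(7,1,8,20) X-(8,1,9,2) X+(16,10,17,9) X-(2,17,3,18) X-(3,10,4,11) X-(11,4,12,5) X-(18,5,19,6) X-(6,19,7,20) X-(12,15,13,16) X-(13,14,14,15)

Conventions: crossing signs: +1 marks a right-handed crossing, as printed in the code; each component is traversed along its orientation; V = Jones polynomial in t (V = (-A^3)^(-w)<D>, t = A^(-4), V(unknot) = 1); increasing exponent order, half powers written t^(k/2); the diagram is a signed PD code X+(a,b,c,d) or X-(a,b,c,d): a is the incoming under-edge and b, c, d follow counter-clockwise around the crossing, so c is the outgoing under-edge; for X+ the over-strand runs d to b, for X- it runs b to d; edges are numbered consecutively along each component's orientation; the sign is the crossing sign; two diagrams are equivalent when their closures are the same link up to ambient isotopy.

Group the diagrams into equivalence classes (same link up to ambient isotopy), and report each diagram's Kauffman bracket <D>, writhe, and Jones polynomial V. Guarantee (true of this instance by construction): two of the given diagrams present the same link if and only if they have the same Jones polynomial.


classes: {D1, D2} | {D3}
V(D1) = t - t^2 + 2t^3 - t^4 + t^5 - t^6  [10 crossings, <D> = -A^-6 + A^-2 - A^2 + 2A^6 - A^10 + A^14, w = +6]
D2 (bracket -A^-6 + A^-2 - A^2 + 2A^6 - A^10 + A^14; 12 crossings at w = +6): V = t - t^2 + 2t^3 - t^4 + t^5 - t^6
V(D3) = -t^-6 + t^-5 - t^-4 + 2t^-3 - t^-2 + t^-1  (w -6, c 10, <D> = A^-14 - A^-10 + 2A^-6 - A^-2 + A^2 - A^6)
insight: 2 values of V(t) split the 3 diagrams


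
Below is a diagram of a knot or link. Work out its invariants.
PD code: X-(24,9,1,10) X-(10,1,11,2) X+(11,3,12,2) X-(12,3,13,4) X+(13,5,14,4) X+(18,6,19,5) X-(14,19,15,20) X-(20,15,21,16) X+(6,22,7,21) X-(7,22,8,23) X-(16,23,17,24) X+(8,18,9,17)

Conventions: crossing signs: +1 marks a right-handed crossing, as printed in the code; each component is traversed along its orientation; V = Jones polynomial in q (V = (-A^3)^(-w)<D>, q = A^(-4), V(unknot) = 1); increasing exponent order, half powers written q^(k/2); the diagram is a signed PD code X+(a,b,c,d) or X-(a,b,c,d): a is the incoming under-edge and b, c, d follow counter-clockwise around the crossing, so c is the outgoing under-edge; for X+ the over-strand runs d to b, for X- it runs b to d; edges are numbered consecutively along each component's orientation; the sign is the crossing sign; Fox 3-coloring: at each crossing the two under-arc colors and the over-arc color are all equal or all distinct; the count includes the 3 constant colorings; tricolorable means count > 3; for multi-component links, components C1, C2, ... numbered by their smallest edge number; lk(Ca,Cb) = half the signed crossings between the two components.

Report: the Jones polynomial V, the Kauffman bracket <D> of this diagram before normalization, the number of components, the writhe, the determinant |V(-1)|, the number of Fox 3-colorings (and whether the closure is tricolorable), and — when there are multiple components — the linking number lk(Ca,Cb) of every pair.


Jones polynomial: V(q) = q^-5 - 2q^-4 + 2q^-3 - 2q^-2 + 2q^-1 - 1 + q
<D> = A^-10 - A^-6 + 2A^-2 - 2A^2 + 2A^6 - 2A^10 + A^14; writhe -2
components 1, writhe -2 (12 crossings)
3-colorings: 3 of 3^12, det 11 — not tricolorable
note: V spans 6 powers of q: at least 6 crossings in any diagram


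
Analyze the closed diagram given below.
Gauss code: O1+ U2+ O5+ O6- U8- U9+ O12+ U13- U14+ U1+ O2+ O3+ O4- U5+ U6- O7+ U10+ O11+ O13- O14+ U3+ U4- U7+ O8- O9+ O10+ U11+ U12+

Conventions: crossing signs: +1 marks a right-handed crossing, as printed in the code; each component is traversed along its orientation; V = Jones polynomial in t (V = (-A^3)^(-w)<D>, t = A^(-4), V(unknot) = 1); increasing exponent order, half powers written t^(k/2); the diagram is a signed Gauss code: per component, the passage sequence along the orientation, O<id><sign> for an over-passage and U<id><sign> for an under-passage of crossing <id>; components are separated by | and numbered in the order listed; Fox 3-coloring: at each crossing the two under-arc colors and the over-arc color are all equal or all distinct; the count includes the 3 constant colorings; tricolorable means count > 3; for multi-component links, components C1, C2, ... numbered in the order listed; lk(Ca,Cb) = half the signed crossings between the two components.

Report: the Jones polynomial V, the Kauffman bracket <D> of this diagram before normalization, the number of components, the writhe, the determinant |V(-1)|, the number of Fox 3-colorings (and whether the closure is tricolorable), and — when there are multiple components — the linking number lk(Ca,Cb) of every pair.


V(t) = t^2 + 2t^4 - 2t^5 + t^6 - 2t^7 + t^8
bracket: A^-14 - 2A^-10 + A^-6 - 2A^-2 + 2A^2 + A^10, w = +6
1 component, writhe +6, over 14 crossings
det 9, colorings 27 of 3^14 — tricolorable
observation: det 9 = |V(-1)|; divisible by 3, so tricolorable


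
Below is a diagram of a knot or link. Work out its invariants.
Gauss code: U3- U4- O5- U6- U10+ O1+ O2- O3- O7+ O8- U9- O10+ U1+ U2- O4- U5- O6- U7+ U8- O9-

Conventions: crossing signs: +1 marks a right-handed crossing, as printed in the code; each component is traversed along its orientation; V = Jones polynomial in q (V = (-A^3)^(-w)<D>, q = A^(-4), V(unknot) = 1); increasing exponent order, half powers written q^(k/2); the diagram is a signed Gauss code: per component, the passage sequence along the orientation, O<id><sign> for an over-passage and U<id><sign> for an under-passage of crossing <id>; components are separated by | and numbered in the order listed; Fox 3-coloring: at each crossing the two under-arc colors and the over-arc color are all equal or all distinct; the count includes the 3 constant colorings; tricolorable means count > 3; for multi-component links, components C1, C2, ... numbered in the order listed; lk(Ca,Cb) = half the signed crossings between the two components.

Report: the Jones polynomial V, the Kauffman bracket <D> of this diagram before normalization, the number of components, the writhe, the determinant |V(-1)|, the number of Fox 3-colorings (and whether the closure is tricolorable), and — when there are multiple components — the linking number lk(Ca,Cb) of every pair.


V(q) = -q^-6 + q^-5 - q^-4 + 2q^-3 - q^-2 + q^-1
bracket: A^-8 - A^-4 + 2 - A^4 + A^8 - A^12, w = -4
1 component, writhe -4, over 10 crossings
det 7, colorings 3 of 3^10 — not tricolorable
observation: det 7 = |V(-1)|; not divisible by 3, so not tricolorable


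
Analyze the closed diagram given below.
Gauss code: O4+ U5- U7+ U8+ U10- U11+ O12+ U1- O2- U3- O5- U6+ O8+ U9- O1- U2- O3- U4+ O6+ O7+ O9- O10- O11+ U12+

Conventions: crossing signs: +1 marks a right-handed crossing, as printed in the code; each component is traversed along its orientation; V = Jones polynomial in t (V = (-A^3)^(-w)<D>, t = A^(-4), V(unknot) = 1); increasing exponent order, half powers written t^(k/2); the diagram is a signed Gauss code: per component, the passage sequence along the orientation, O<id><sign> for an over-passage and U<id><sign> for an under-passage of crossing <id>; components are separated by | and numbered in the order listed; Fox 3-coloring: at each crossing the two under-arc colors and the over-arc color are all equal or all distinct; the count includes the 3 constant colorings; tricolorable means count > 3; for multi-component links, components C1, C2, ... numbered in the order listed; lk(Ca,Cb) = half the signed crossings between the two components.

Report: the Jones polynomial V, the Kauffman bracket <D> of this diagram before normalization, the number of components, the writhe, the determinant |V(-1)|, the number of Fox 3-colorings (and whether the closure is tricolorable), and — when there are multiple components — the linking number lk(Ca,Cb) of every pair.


Jones polynomial: V(t) = -t^-3 + t^-2 - t^-1 + 3 - t + t^2 - t^3
<D> = -A^-12 + A^-8 - A^-4 + 3 - A^4 + A^8 - A^12; writhe 0
components 1, writhe 0 (12 crossings)
3-colorings: 27 of 3^12, det 9 — tricolorable
note: palindromic: swapping t for 1/t fixes V


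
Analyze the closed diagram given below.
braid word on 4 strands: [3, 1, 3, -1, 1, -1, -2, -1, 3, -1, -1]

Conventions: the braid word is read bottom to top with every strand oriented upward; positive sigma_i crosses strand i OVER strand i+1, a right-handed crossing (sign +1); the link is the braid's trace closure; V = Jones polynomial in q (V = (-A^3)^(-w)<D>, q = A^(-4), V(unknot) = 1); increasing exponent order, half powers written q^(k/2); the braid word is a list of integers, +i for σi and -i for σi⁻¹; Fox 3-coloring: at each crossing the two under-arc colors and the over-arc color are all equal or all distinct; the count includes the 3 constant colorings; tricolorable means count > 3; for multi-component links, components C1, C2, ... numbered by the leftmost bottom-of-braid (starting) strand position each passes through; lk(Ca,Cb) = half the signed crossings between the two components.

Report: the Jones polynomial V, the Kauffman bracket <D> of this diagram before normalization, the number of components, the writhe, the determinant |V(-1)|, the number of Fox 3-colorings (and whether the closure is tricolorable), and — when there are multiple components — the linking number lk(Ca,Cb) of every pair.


V(q) = -q^-3 + q^-2 - q^-1 + 3 - q + q^2 - q^3
bracket: A^-15 - A^-11 + A^-7 - 3A^-3 + A - A^5 + A^9, w = -1
1 component, writhe -1, over 11 crossings
det 9, colorings 27 of 3^11 — tricolorable
observation: free reduction leaves σ3 σ1 σ3 σ1⁻¹ σ2⁻¹ σ1⁻¹ σ3 σ1⁻¹ σ1⁻¹ of the original 11 letters


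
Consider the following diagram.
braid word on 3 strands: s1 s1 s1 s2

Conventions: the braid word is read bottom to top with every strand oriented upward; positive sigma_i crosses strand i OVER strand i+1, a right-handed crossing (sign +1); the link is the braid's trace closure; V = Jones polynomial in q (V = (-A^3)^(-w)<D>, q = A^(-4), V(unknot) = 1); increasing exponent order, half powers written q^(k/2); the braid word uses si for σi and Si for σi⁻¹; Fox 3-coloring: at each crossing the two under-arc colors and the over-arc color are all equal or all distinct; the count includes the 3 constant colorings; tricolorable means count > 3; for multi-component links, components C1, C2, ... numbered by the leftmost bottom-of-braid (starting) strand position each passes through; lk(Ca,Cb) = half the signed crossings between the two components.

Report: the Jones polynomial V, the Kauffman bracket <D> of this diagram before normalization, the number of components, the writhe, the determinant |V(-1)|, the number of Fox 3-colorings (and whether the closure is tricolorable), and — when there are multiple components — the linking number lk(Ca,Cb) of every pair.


V = q + q^3 - q^4
<D> = -A^-4 + 1 + A^8 (w = +4)
1 component over 4 crossings, w = +4
9 Fox colorings among 3^4, |V(-1)| = 3: tricolorable
why: w = +4 shifts under R1 moves; the (-A^3)^(-4) factor cancels that in V


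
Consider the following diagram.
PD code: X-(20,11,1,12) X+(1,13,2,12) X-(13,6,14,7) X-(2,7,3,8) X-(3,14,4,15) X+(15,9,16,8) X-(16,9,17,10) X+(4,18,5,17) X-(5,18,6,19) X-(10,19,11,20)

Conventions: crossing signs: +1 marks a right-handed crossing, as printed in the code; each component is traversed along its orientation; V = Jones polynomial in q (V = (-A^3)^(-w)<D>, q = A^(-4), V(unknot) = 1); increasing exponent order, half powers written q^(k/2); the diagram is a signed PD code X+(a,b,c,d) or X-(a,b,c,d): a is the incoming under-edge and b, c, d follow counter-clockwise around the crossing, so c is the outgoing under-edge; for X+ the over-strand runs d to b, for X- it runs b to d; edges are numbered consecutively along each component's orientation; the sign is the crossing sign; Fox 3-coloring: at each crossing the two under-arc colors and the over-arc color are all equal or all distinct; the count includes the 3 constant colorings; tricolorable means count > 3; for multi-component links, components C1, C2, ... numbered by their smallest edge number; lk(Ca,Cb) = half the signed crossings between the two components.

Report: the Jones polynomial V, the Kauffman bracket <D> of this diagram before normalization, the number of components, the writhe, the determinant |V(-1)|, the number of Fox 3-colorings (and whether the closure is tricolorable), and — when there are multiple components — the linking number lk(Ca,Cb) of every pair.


V(q) = -q^-4 + q^-3 + q^-1
bracket: A^-8 + 1 - A^4, w = -4
1 component, writhe -4, over 10 crossings
det 3, colorings 9 of 3^10 — tricolorable
observation: w = -4 (over 10 crossings) is diagram-only; (-A^3)^(4) removes it from V


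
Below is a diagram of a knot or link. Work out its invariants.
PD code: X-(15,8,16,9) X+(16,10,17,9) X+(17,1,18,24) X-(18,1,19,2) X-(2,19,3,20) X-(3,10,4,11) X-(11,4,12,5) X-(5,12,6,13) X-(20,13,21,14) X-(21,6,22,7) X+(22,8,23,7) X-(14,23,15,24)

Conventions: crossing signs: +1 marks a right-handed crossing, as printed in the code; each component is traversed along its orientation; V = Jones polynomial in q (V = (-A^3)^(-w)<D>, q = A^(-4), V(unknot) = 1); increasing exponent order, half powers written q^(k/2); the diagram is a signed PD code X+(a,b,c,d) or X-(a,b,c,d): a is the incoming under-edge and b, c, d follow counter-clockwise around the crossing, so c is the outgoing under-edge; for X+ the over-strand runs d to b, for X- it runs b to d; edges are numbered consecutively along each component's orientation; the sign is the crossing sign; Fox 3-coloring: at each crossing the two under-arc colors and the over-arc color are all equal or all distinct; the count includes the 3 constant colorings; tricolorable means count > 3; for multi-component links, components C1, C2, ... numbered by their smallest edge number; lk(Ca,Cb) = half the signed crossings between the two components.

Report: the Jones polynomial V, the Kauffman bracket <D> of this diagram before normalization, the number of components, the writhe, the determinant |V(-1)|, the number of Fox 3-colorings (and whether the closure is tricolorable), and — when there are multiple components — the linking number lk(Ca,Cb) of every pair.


Jones polynomial: V(q) = q^-8 - 2q^-7 + q^-6 - 2q^-5 + 2q^-4 + q^-2
<D> = A^-10 + 2A^-2 - 2A^2 + A^6 - 2A^10 + A^14; writhe -6
components 1, writhe -6 (12 crossings)
3-colorings: 27 of 3^12, det 9 — tricolorable
note: det 9 = |V(-1)|; divisible by 3, so tricolorable


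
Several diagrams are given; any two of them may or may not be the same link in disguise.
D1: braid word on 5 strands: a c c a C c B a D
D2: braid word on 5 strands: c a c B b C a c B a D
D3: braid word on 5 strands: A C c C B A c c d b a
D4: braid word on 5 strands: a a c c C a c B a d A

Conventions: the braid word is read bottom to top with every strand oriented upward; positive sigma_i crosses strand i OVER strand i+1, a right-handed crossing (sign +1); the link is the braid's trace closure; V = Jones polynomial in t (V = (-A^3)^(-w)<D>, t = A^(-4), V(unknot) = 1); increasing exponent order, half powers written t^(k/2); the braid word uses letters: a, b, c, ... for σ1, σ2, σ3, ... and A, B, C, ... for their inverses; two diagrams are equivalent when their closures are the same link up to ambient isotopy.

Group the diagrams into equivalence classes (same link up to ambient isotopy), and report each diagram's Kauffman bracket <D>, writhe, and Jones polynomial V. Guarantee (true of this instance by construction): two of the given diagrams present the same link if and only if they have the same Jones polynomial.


classes: {D1, D2, D4} | {D3}
V(D1) = -t^(3/2) - 2t^(7/2) + t^(9/2) - t^(11/2) + t^(13/2)  [9 crossings, <D> = -A^-17 + A^-13 - A^-9 + 2A^-5 + A^3, w = +3]
D2 (bracket -A^-17 + A^-13 - A^-9 + 2A^-5 + A^3; 11 crossings at w = +3): V = -t^(3/2) - 2t^(7/2) + t^(9/2) - t^(11/2) + t^(13/2)
V(D3) = -t^(1/2) - t^(5/2)  (w +1, c 11, <D> = A^-7 + A)
V(D4) = -t^(3/2) - 2t^(7/2) + t^(9/2) - t^(11/2) + t^(13/2)  [11 crossings, <D> = -A^-11 + A^-7 - A^-3 + 2A + A^9, w = +5]
note: comparing 4 Jones polynomials yields 2 groups


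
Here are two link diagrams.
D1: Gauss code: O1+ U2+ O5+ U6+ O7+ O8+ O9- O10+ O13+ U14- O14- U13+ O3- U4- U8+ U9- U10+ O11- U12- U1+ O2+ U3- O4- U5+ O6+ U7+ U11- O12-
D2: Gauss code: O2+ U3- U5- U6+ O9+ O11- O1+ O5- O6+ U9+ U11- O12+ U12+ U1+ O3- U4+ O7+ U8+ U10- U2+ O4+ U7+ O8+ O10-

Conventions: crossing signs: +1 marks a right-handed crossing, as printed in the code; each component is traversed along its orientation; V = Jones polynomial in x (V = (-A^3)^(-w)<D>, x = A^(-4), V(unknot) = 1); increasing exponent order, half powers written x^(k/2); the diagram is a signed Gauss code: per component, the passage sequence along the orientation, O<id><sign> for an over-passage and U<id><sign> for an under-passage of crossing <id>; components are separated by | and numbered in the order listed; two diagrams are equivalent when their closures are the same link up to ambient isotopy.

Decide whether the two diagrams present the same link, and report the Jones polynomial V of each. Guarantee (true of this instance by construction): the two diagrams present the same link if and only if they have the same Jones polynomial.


equivalent: yes
V(D1) = x + x^3 - x^4  (w +2, c 14, <D> = -A^-10 + A^-6 + A^2)
V(D2) = x + x^3 - x^4  [12 crossings, <D> = -A^-4 + 1 + A^8, w = +4]
key observation: all 2 diagrams share one V(x), hence one class


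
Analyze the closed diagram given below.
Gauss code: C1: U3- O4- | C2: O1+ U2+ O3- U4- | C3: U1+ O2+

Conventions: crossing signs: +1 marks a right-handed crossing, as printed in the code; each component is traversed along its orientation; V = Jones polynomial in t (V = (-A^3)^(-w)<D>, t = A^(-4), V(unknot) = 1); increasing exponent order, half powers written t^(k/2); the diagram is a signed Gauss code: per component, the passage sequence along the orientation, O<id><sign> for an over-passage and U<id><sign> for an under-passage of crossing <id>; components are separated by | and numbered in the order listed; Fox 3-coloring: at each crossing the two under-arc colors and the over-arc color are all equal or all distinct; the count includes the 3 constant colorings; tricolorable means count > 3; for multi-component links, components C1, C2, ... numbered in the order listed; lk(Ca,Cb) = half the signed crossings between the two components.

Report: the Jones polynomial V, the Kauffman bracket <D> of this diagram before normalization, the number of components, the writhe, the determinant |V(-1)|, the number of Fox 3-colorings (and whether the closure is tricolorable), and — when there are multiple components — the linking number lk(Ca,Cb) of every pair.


V = t^-2 + 2 + t^2
<D> = A^-8 + 2 + A^8 (w = 0)
3 components over 4 crossings, w = 0
lk(C1,C2): -1
lk(C1,C3) = 0
linking number lk(C2,C3) = +1
3 Fox colorings among 3^4, |V(-1)| = 4: not tricolorable
why: |V(-1)| = 4: so not tricolorable, since 3 does not divide 4


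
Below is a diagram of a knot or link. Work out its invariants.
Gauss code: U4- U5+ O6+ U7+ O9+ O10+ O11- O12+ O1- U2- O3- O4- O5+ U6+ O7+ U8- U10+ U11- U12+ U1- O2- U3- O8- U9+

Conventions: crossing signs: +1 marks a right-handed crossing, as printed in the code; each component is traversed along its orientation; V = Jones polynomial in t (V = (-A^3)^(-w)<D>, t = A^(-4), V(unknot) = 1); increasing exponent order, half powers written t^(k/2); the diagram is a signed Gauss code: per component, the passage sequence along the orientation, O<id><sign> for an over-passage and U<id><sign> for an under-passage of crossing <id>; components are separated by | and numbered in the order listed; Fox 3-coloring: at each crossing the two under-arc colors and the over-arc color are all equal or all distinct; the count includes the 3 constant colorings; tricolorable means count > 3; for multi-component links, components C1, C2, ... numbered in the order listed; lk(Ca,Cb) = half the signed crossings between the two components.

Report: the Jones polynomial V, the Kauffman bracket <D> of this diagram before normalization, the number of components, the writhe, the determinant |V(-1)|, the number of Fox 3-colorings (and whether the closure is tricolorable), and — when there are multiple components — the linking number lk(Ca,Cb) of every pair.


V(t) = -t^-3 + 2t^-2 - 2t^-1 + 3 - 2t + 2t^2 - t^3
bracket: -A^-12 + 2A^-8 - 2A^-4 + 3 - 2A^4 + 2A^8 - A^12, w = 0
1 component, writhe 0, over 12 crossings
det 13, colorings 3 of 3^12 — not tricolorable
observation: the span of V is 6, forcing >= 6 crossings in any diagram


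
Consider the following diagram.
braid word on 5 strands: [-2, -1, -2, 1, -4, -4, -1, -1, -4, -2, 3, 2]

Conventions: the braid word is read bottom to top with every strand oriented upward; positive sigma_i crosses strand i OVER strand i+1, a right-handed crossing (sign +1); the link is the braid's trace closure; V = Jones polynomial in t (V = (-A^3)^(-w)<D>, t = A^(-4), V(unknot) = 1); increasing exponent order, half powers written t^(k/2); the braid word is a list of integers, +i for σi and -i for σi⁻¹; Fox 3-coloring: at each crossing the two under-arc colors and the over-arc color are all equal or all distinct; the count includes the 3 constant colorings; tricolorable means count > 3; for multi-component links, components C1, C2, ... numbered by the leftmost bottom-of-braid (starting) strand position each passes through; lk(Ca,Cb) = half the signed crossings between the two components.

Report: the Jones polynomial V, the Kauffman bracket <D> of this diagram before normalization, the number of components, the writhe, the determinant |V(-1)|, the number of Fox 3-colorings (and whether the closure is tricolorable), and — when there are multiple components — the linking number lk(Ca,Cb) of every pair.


V = t^-8 - 2t^-7 + t^-6 - 2t^-5 + 2t^-4 + t^-2
<D> = A^-10 + 2A^-2 - 2A^2 + A^6 - 2A^10 + A^14 (w = -6)
1 component over 12 crossings, w = -6
27 Fox colorings among 3^12, |V(-1)| = 9: tricolorable
why: det 9 = |V(-1)|; divisible by 3, so tricolorable


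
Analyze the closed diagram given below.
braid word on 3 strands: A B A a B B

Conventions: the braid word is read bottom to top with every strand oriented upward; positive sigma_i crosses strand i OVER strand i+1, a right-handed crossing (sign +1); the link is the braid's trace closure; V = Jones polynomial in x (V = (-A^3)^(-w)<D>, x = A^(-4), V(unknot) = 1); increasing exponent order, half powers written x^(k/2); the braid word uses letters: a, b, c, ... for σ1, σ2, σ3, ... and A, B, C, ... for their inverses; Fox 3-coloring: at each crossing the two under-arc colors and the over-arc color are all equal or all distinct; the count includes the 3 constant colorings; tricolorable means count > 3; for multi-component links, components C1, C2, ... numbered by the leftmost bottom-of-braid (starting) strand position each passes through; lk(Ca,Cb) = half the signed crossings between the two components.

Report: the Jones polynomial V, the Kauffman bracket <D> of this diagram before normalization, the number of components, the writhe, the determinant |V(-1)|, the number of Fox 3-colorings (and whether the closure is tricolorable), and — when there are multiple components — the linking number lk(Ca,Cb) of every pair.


Jones polynomial: V(x) = -x^-4 + x^-3 + x^-1
<D> = A^-8 + 1 - A^4; writhe -4
components 1, writhe -4 (6 crossings)
3-colorings: 9 of 3^6, det 3 — tricolorable
note: the span of V is 3, forcing >= 3 crossings in any diagram


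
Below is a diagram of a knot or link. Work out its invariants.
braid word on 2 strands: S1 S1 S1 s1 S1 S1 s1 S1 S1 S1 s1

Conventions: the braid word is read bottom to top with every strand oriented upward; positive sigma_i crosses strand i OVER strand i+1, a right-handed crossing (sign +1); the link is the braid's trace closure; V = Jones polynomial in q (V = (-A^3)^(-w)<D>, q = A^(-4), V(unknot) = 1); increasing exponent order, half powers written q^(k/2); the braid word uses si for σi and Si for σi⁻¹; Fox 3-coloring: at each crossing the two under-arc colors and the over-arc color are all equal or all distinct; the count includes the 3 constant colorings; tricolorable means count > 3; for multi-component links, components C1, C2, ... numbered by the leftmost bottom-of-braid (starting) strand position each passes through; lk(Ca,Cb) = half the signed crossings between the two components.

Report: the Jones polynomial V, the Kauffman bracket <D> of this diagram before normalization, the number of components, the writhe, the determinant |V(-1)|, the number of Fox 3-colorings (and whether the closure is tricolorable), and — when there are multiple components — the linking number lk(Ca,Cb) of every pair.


V = -q^-7 + q^-6 - q^-5 + q^-4 + q^-2
<D> = -A^-7 - A + A^5 - A^9 + A^13 (w = -5)
1 component over 11 crossings, w = -5
3 Fox colorings among 3^11, |V(-1)| = 5: not tricolorable
why: w = -5 shifts under R1 moves; the (-A^3)^(5) factor cancels that in V


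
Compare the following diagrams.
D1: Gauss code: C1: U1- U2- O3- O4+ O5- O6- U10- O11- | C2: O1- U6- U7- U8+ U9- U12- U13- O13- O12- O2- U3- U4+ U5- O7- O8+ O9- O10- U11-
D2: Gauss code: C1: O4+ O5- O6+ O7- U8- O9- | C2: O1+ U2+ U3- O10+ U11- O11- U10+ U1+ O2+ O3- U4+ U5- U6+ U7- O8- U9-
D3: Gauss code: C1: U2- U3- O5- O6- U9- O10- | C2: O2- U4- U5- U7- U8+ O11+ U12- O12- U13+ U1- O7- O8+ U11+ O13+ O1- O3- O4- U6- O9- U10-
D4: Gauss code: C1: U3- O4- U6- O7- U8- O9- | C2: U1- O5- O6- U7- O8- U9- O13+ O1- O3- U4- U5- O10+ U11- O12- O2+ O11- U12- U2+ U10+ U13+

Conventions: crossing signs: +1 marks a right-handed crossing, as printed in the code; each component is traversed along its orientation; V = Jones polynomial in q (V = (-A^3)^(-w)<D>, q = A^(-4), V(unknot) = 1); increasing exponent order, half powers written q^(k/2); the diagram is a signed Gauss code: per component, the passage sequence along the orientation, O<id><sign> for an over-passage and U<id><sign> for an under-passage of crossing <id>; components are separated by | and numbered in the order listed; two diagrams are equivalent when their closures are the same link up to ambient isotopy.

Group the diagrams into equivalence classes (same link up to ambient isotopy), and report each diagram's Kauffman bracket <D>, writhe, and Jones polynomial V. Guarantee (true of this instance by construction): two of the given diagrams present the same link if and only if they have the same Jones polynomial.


classes: {D1, D3, D4} | {D2}
V(D1) = -q^(-17/2) + q^(-15/2) - q^(-13/2) + q^(-11/2) - q^(-9/2) - q^(-5/2)  [13 crossings, <D> = A^-17 + A^-9 - A^-5 + A^-1 - A^3 + A^7, w = -9]
V(D2) = -q^(-5/2) - q^(-1/2)  (w -1, c 11, <D> = A^-1 + A^7)
D3 (bracket A^-11 + A^-3 - A + A^5 - A^9 + A^13; 13 crossings at w = -7): V = -q^(-17/2) + q^(-15/2) - q^(-13/2) + q^(-11/2) - q^(-9/2) - q^(-5/2)
D4 (bracket A^-11 + A^-3 - A + A^5 - A^9 + A^13; 13 crossings at w = -7): V = -q^(-17/2) + q^(-15/2) - q^(-13/2) + q^(-11/2) - q^(-9/2) - q^(-5/2)
insight: comparing 4 Jones polynomials yields 2 groups


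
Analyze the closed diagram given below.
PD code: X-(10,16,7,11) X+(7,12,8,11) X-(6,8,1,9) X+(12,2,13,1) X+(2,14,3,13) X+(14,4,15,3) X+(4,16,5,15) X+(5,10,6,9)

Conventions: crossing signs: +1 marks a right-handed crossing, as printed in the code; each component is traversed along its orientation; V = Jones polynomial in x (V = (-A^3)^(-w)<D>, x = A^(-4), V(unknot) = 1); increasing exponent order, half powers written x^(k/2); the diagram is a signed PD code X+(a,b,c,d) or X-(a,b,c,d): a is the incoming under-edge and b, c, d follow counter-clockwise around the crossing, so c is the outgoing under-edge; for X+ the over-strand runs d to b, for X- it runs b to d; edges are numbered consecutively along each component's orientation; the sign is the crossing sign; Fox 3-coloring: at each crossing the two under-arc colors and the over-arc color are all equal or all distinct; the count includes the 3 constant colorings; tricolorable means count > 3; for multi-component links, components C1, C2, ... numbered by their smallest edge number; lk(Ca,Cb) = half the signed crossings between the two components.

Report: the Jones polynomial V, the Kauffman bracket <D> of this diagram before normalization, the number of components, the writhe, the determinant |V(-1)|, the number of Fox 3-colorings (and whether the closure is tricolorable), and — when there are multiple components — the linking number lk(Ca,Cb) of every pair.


Jones polynomial: V(x) = x + x^2 + x^3 + x^6
<D> = A^-12 + 1 + A^4 + A^8; writhe +4
components 3, writhe +4 (8 crossings)
linking number lk(C1,C2) = 0
lk(C1,C3): +2
lk(C2,C3) = 0
3-colorings: 9 of 3^8, det 0 — tricolorable
note: w = +4 shifts under R1 moves; the (-A^3)^(-4) factor cancels that in V


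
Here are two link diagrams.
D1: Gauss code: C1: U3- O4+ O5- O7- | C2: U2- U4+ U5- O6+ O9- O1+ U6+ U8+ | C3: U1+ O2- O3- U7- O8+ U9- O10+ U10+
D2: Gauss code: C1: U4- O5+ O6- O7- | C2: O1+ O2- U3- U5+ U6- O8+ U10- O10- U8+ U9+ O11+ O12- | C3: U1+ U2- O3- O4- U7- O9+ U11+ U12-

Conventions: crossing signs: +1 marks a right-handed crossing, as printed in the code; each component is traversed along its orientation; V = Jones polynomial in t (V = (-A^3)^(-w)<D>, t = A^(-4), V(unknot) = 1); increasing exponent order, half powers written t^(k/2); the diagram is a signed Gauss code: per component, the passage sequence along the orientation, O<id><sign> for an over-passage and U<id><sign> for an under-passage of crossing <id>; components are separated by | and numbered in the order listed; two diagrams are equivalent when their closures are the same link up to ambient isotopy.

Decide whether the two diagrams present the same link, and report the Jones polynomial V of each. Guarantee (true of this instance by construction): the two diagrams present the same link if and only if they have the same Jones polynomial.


equivalent: yes
D1 (bracket 1 + A^4 + A^8 + A^12; 10 crossings at w = 0): V = t^-3 + t^-2 + t^-1 + 1
V(D2) = t^-3 + t^-2 + t^-1 + 1  [12 crossings, <D> = A^-6 + A^-2 + A^2 + A^6, w = -2]
observation: from 10 to 12 crossings by R-moves: one link, two diagrams


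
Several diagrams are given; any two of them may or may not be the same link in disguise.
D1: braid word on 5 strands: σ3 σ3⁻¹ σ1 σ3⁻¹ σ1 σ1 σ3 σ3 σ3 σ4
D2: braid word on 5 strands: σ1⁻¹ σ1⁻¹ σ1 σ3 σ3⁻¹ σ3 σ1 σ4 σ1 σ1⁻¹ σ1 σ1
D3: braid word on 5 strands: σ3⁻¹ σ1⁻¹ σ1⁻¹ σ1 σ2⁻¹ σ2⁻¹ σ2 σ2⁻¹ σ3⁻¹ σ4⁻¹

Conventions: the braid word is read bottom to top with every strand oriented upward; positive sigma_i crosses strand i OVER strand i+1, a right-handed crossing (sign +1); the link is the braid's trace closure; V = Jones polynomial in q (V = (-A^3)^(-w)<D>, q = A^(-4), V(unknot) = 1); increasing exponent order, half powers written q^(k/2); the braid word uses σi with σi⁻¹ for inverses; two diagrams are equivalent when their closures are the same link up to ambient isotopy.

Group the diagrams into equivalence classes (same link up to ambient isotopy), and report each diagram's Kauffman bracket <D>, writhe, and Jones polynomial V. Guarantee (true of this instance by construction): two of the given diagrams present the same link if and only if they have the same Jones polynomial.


classes: {D1} | {D2} | {D3}
V(D1) = q + q^2 + 2q^3 + q^4 - q^7  [10 crossings, <D> = -A^-10 + A^2 + 2A^6 + A^10 + A^14, w = +6]
V(D2) = 1 + q + q^2 + q^3  [12 crossings, <D> = 1 + A^4 + A^8 + A^12, w = +4]
V(D3) = q^-5 + 2q^-3 + q^-1  (w -6, c 10, <D> = A^-14 + 2A^-6 + A^2)
insight: 3 classes among 3 diagrams; unequal V(q) rules out equality


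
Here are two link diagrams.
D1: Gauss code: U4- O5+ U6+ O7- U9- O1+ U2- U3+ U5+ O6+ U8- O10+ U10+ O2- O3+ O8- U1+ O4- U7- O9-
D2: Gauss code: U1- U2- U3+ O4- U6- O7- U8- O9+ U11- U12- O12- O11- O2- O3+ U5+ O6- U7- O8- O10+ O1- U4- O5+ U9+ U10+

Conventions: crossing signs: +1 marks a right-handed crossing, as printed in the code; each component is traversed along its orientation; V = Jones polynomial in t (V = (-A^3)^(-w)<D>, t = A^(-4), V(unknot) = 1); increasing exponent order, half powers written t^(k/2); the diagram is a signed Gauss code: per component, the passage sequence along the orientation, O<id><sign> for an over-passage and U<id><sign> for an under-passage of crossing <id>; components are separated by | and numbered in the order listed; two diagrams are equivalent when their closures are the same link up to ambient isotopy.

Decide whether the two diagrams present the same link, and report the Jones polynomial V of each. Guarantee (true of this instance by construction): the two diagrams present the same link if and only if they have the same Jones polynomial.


equivalent: no
V(D1) = -t^-3 + 2t^-2 - 2t^-1 + 3 - 2t + 2t^2 - t^3  (w 0, c 10, <D> = -A^-12 + 2A^-8 - 2A^-4 + 3 - 2A^4 + 2A^8 - A^12)
V(D2) = t^-5 - 2t^-4 + 2t^-3 - 2t^-2 + 2t^-1 - 1 + t  [12 crossings, <D> = A^-16 - A^-12 + 2A^-8 - 2A^-4 + 2 - 2A^4 + A^8, w = -4]
key observation: comparing 2 Jones polynomials yields 2 groups


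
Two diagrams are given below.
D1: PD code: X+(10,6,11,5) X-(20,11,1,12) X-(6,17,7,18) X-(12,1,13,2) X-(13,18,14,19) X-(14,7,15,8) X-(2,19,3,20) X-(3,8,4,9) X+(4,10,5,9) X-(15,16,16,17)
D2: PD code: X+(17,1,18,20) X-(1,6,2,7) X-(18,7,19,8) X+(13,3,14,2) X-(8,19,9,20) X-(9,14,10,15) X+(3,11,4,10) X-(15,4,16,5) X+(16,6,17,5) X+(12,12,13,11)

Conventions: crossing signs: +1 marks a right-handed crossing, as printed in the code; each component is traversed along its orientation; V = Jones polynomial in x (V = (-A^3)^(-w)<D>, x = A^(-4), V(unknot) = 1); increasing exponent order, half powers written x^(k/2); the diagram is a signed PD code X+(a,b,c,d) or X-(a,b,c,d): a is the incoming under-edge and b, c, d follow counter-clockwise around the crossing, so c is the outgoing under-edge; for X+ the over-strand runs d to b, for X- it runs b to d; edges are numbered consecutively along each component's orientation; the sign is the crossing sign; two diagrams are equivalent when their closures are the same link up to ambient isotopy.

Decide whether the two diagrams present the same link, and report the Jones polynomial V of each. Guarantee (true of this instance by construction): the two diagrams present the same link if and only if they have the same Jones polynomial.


equivalent: no
V(D1) = -x^-6 + x^-5 - x^-4 + 2x^-3 - x^-2 + x^-1  (w -6, c 10, <D> = A^-14 - A^-10 + 2A^-6 - A^-2 + A^2 - A^6)
D2 (bracket A^-8 - A^-4 + 2 - 2A^4 + A^8 - A^12 + A^16; 10 crossings at w = 0): V = x^-4 - x^-3 + x^-2 - 2x^-1 + 2 - x + x^2
why: 2 values of V(x) split the 2 diagrams


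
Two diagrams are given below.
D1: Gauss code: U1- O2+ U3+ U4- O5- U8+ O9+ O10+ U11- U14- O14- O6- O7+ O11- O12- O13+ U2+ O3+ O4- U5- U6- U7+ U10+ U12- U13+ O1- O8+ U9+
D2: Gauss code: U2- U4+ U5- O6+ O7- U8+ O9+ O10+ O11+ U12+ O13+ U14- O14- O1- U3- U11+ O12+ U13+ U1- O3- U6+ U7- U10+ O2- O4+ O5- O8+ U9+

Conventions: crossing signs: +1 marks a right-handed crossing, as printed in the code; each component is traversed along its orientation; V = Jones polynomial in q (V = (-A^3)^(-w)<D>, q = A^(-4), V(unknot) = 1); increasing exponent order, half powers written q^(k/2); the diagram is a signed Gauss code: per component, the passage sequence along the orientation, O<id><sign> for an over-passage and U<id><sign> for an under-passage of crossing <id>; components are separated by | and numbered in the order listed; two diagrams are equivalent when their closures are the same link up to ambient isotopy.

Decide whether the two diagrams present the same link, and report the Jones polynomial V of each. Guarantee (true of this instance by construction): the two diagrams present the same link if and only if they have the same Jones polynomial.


same link: yes
V(D1) = 1  [14 crossings, <D> = 1, w = 0]
V(D2) = 1  (w +2, c 14, <D> = A^6)
note: Reidemeister moves carry D1 (14 crossings) to D2 (14)
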